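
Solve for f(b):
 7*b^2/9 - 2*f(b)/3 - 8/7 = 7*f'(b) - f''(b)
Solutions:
 f(b) = C1*exp(b*(21 - sqrt(465))/6) + C2*exp(b*(21 + sqrt(465))/6) + 7*b^2/6 - 49*b/2 + 7253/28


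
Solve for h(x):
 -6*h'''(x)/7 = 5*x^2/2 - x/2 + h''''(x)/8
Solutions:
 h(x) = C1 + C2*x + C3*x^2 + C4*exp(-48*x/7) - 7*x^5/144 + 413*x^4/6912 - 2891*x^3/82944


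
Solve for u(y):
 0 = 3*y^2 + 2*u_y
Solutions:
 u(y) = C1 - y^3/2


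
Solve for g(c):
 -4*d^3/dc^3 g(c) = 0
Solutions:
 g(c) = C1 + C2*c + C3*c^2


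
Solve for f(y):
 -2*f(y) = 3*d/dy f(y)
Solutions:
 f(y) = C1*exp(-2*y/3)


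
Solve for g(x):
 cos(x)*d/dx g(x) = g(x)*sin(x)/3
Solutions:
 g(x) = C1/cos(x)^(1/3)


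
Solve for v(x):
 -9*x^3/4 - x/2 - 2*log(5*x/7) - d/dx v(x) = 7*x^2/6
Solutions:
 v(x) = C1 - 9*x^4/16 - 7*x^3/18 - x^2/4 - 2*x*log(x) - 2*x*log(5) + 2*x + 2*x*log(7)


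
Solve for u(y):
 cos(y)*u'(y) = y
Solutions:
 u(y) = C1 + Integral(y/cos(y), y)


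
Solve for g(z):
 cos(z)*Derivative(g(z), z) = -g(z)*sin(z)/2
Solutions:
 g(z) = C1*sqrt(cos(z))


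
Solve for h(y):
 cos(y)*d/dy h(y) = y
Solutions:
 h(y) = C1 + Integral(y/cos(y), y)


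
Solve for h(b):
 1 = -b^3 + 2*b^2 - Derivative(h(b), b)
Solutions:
 h(b) = C1 - b^4/4 + 2*b^3/3 - b


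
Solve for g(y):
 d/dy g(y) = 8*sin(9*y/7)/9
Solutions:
 g(y) = C1 - 56*cos(9*y/7)/81


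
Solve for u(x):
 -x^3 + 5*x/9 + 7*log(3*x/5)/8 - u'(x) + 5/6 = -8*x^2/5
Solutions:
 u(x) = C1 - x^4/4 + 8*x^3/15 + 5*x^2/18 + 7*x*log(x)/8 - 7*x*log(5)/8 - x/24 + 7*x*log(3)/8


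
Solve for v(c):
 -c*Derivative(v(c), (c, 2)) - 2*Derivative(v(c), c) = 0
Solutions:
 v(c) = C1 + C2/c


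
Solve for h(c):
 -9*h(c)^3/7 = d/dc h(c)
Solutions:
 h(c) = -sqrt(14)*sqrt(-1/(C1 - 9*c))/2
 h(c) = sqrt(14)*sqrt(-1/(C1 - 9*c))/2


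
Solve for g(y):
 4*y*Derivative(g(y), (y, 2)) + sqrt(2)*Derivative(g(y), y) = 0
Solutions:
 g(y) = C1 + C2*y^(1 - sqrt(2)/4)


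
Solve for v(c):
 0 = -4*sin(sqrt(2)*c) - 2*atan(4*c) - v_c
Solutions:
 v(c) = C1 - 2*c*atan(4*c) + log(16*c^2 + 1)/4 + 2*sqrt(2)*cos(sqrt(2)*c)


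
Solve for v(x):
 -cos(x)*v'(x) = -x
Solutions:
 v(x) = C1 + Integral(x/cos(x), x)


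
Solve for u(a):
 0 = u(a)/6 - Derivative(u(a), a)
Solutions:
 u(a) = C1*exp(a/6)


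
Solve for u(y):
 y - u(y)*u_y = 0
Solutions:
 u(y) = -sqrt(C1 + y^2)
 u(y) = sqrt(C1 + y^2)


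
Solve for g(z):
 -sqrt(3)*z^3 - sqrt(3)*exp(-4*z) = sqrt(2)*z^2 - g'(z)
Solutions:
 g(z) = C1 + sqrt(3)*z^4/4 + sqrt(2)*z^3/3 - sqrt(3)*exp(-4*z)/4


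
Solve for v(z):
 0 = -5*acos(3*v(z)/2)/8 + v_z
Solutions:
 Integral(1/acos(3*_y/2), (_y, v(z))) = C1 + 5*z/8


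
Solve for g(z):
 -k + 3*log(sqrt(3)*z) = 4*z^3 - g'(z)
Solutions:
 g(z) = C1 + k*z + z^4 - 3*z*log(z) - 3*z*log(3)/2 + 3*z


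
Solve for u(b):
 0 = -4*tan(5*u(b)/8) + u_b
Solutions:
 u(b) = -8*asin(C1*exp(5*b/2))/5 + 8*pi/5
 u(b) = 8*asin(C1*exp(5*b/2))/5


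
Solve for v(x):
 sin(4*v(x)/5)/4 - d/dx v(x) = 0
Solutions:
 -x/4 + 5*log(cos(4*v(x)/5) - 1)/8 - 5*log(cos(4*v(x)/5) + 1)/8 = C1


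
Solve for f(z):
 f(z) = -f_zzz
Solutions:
 f(z) = C3*exp(-z) + (C1*sin(sqrt(3)*z/2) + C2*cos(sqrt(3)*z/2))*exp(z/2)


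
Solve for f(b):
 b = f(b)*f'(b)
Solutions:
 f(b) = -sqrt(C1 + b^2)
 f(b) = sqrt(C1 + b^2)


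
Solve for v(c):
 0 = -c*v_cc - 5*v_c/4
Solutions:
 v(c) = C1 + C2/c^(1/4)


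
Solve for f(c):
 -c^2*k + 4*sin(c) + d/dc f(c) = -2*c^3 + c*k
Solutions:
 f(c) = C1 - c^4/2 + c^3*k/3 + c^2*k/2 + 4*cos(c)


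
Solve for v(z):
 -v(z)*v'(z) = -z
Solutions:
 v(z) = -sqrt(C1 + z^2)
 v(z) = sqrt(C1 + z^2)


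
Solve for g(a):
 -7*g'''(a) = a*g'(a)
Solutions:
 g(a) = C1 + Integral(C2*airyai(-7^(2/3)*a/7) + C3*airybi(-7^(2/3)*a/7), a)


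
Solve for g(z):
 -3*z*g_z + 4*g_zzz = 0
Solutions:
 g(z) = C1 + Integral(C2*airyai(6^(1/3)*z/2) + C3*airybi(6^(1/3)*z/2), z)


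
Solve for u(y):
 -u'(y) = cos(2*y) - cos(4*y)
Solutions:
 u(y) = C1 - sin(2*y)/2 + sin(4*y)/4


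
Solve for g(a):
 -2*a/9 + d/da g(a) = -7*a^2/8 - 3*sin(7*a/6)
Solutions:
 g(a) = C1 - 7*a^3/24 + a^2/9 + 18*cos(7*a/6)/7


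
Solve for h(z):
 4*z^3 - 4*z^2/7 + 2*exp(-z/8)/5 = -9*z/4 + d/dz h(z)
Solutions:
 h(z) = C1 + z^4 - 4*z^3/21 + 9*z^2/8 - 16*exp(-z/8)/5


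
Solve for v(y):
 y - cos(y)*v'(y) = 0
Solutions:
 v(y) = C1 + Integral(y/cos(y), y)


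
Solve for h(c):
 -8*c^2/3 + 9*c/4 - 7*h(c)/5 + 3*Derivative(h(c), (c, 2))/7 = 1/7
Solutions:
 h(c) = C1*exp(-7*sqrt(15)*c/15) + C2*exp(7*sqrt(15)*c/15) - 40*c^2/21 + 45*c/28 - 435/343


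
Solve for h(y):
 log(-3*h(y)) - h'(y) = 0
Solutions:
 -Integral(1/(log(-_y) + log(3)), (_y, h(y))) = C1 - y


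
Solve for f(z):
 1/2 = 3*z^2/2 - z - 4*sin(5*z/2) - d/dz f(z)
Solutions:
 f(z) = C1 + z^3/2 - z^2/2 - z/2 + 8*cos(5*z/2)/5


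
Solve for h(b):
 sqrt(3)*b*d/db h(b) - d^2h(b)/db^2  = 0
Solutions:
 h(b) = C1 + C2*erfi(sqrt(2)*3^(1/4)*b/2)


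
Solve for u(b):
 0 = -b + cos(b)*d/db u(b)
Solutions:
 u(b) = C1 + Integral(b/cos(b), b)


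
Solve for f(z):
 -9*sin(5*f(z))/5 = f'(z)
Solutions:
 f(z) = -acos((-C1 - exp(18*z))/(C1 - exp(18*z)))/5 + 2*pi/5
 f(z) = acos((-C1 - exp(18*z))/(C1 - exp(18*z)))/5


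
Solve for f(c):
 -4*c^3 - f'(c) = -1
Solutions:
 f(c) = C1 - c^4 + c


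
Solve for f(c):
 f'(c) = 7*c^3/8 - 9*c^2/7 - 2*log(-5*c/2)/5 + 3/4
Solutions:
 f(c) = C1 + 7*c^4/32 - 3*c^3/7 - 2*c*log(-c)/5 + c*(-8*log(5) + 8*log(2) + 23)/20


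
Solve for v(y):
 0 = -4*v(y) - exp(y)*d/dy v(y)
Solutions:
 v(y) = C1*exp(4*exp(-y))


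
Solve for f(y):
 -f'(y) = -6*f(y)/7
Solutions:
 f(y) = C1*exp(6*y/7)


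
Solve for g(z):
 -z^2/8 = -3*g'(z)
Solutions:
 g(z) = C1 + z^3/72


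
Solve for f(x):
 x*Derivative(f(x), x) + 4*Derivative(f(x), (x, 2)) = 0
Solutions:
 f(x) = C1 + C2*erf(sqrt(2)*x/4)


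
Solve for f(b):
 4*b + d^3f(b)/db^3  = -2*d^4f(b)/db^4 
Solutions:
 f(b) = C1 + C2*b + C3*b^2 + C4*exp(-b/2) - b^4/6 + 4*b^3/3


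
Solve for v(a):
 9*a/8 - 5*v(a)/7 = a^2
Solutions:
 v(a) = 7*a*(9 - 8*a)/40


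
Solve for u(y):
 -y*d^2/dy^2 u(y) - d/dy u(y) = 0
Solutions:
 u(y) = C1 + C2*log(y)


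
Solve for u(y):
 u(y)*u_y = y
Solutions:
 u(y) = -sqrt(C1 + y^2)
 u(y) = sqrt(C1 + y^2)


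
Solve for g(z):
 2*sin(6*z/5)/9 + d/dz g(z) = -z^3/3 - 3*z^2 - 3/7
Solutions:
 g(z) = C1 - z^4/12 - z^3 - 3*z/7 + 5*cos(6*z/5)/27


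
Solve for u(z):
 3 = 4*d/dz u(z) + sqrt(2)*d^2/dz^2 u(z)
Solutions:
 u(z) = C1 + C2*exp(-2*sqrt(2)*z) + 3*z/4


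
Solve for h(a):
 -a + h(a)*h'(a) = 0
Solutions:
 h(a) = -sqrt(C1 + a^2)
 h(a) = sqrt(C1 + a^2)


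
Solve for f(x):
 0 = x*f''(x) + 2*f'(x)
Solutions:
 f(x) = C1 + C2/x


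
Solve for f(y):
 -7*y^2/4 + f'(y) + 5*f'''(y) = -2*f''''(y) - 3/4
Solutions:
 f(y) = C1 + C2*exp(y*(-10 + 25/(12*sqrt(114) + 179)^(1/3) + (12*sqrt(114) + 179)^(1/3))/12)*sin(sqrt(3)*y*(-(12*sqrt(114) + 179)^(1/3) + 25/(12*sqrt(114) + 179)^(1/3))/12) + C3*exp(y*(-10 + 25/(12*sqrt(114) + 179)^(1/3) + (12*sqrt(114) + 179)^(1/3))/12)*cos(sqrt(3)*y*(-(12*sqrt(114) + 179)^(1/3) + 25/(12*sqrt(114) + 179)^(1/3))/12) + C4*exp(-y*(25/(12*sqrt(114) + 179)^(1/3) + 5 + (12*sqrt(114) + 179)^(1/3))/6) + 7*y^3/12 - 73*y/4


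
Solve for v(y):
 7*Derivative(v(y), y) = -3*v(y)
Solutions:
 v(y) = C1*exp(-3*y/7)


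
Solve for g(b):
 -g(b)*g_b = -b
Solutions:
 g(b) = -sqrt(C1 + b^2)
 g(b) = sqrt(C1 + b^2)


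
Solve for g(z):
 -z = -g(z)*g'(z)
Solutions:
 g(z) = -sqrt(C1 + z^2)
 g(z) = sqrt(C1 + z^2)


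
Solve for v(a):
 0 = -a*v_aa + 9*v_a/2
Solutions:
 v(a) = C1 + C2*a^(11/2)


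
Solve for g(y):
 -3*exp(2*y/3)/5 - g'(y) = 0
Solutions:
 g(y) = C1 - 9*exp(2*y/3)/10


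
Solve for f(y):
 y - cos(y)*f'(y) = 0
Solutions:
 f(y) = C1 + Integral(y/cos(y), y)


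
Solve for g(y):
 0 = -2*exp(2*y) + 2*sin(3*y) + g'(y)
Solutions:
 g(y) = C1 + exp(2*y) + 2*cos(3*y)/3


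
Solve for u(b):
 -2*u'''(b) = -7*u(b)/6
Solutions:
 u(b) = C3*exp(126^(1/3)*b/6) + (C1*sin(14^(1/3)*3^(1/6)*b/4) + C2*cos(14^(1/3)*3^(1/6)*b/4))*exp(-126^(1/3)*b/12)


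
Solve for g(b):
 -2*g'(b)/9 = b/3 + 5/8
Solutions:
 g(b) = C1 - 3*b^2/4 - 45*b/16


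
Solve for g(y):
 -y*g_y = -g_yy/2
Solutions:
 g(y) = C1 + C2*erfi(y)


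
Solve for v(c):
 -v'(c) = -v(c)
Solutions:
 v(c) = C1*exp(c)


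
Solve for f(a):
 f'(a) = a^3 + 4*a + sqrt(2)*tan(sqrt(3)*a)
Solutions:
 f(a) = C1 + a^4/4 + 2*a^2 - sqrt(6)*log(cos(sqrt(3)*a))/3


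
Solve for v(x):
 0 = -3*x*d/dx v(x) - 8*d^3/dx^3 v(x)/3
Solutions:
 v(x) = C1 + Integral(C2*airyai(-3^(2/3)*x/2) + C3*airybi(-3^(2/3)*x/2), x)


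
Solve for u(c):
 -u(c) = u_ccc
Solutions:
 u(c) = C3*exp(-c) + (C1*sin(sqrt(3)*c/2) + C2*cos(sqrt(3)*c/2))*exp(c/2)


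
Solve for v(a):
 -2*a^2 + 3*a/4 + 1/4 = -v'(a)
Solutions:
 v(a) = C1 + 2*a^3/3 - 3*a^2/8 - a/4


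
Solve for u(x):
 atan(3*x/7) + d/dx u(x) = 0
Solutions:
 u(x) = C1 - x*atan(3*x/7) + 7*log(9*x^2 + 49)/6


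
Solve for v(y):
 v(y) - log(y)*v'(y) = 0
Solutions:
 v(y) = C1*exp(li(y))


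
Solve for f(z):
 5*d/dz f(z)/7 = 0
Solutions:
 f(z) = C1


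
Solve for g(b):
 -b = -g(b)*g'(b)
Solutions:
 g(b) = -sqrt(C1 + b^2)
 g(b) = sqrt(C1 + b^2)


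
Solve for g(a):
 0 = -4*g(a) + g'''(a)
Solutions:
 g(a) = C3*exp(2^(2/3)*a) + (C1*sin(2^(2/3)*sqrt(3)*a/2) + C2*cos(2^(2/3)*sqrt(3)*a/2))*exp(-2^(2/3)*a/2)


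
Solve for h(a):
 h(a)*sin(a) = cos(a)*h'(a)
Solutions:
 h(a) = C1/cos(a)


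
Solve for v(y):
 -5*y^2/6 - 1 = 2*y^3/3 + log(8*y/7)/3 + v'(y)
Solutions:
 v(y) = C1 - y^4/6 - 5*y^3/18 - y*log(y)/3 - 2*y/3 + y*log(7^(1/3)/2)


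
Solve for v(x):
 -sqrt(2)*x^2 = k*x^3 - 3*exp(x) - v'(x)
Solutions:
 v(x) = C1 + k*x^4/4 + sqrt(2)*x^3/3 - 3*exp(x)


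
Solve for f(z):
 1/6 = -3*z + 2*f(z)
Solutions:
 f(z) = 3*z/2 + 1/12


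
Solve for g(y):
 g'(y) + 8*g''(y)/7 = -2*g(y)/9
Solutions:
 g(y) = (C1*sin(sqrt(7)*y/48) + C2*cos(sqrt(7)*y/48))*exp(-7*y/16)


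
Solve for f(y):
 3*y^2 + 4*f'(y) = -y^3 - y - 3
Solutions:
 f(y) = C1 - y^4/16 - y^3/4 - y^2/8 - 3*y/4


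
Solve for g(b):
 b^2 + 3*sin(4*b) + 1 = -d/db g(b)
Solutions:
 g(b) = C1 - b^3/3 - b + 3*cos(4*b)/4


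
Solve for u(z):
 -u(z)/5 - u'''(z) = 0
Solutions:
 u(z) = C3*exp(-5^(2/3)*z/5) + (C1*sin(sqrt(3)*5^(2/3)*z/10) + C2*cos(sqrt(3)*5^(2/3)*z/10))*exp(5^(2/3)*z/10)


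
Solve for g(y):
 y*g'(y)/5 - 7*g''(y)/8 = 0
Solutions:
 g(y) = C1 + C2*erfi(2*sqrt(35)*y/35)


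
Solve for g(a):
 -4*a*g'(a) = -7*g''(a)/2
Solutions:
 g(a) = C1 + C2*erfi(2*sqrt(7)*a/7)


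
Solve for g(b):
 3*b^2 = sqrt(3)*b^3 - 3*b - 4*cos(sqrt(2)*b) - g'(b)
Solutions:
 g(b) = C1 + sqrt(3)*b^4/4 - b^3 - 3*b^2/2 - 2*sqrt(2)*sin(sqrt(2)*b)


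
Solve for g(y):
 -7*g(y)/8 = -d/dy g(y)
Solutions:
 g(y) = C1*exp(7*y/8)


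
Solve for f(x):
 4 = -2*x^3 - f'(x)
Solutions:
 f(x) = C1 - x^4/2 - 4*x


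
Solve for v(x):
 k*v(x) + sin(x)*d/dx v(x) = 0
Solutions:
 v(x) = C1*exp(k*(-log(cos(x) - 1) + log(cos(x) + 1))/2)


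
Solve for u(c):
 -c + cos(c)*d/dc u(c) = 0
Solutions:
 u(c) = C1 + Integral(c/cos(c), c)


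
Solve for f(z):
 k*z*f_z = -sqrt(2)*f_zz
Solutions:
 f(z) = Piecewise((-2^(3/4)*sqrt(pi)*C1*erf(2^(1/4)*sqrt(k)*z/2)/(2*sqrt(k)) - C2, (k > 0) | (k < 0)), (-C1*z - C2, True))


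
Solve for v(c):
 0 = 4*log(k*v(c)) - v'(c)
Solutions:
 li(k*v(c))/k = C1 + 4*c


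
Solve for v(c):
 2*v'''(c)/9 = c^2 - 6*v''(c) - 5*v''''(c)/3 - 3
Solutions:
 v(c) = C1 + C2*c + c^4/72 - c^3/486 - 1295*c^2/4374 + (C3*sin(sqrt(809)*c/15) + C4*cos(sqrt(809)*c/15))*exp(-c/15)


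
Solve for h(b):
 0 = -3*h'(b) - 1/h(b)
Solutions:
 h(b) = -sqrt(C1 - 6*b)/3
 h(b) = sqrt(C1 - 6*b)/3


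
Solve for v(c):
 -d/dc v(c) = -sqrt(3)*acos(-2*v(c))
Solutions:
 Integral(1/acos(-2*_y), (_y, v(c))) = C1 + sqrt(3)*c


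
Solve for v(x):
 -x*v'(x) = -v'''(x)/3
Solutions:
 v(x) = C1 + Integral(C2*airyai(3^(1/3)*x) + C3*airybi(3^(1/3)*x), x)


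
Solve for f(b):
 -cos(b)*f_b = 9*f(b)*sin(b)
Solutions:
 f(b) = C1*cos(b)^9


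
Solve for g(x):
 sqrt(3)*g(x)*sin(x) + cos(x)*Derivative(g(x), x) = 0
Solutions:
 g(x) = C1*cos(x)^(sqrt(3))


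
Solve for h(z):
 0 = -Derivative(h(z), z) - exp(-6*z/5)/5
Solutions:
 h(z) = C1 + exp(-6*z/5)/6


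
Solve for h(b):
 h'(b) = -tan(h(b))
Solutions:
 h(b) = pi - asin(C1*exp(-b))
 h(b) = asin(C1*exp(-b))


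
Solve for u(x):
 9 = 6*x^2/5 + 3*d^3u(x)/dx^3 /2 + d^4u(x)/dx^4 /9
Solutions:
 u(x) = C1 + C2*x + C3*x^2 + C4*exp(-27*x/2) - x^5/75 + 2*x^4/405 + 10919*x^3/10935


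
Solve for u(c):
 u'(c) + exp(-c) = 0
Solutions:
 u(c) = C1 + exp(-c)


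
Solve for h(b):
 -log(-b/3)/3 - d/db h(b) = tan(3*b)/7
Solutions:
 h(b) = C1 - b*log(-b)/3 + b/3 + b*log(3)/3 + log(cos(3*b))/21


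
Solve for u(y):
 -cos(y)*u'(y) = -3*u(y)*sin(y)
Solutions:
 u(y) = C1/cos(y)^3


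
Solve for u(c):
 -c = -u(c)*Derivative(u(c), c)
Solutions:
 u(c) = -sqrt(C1 + c^2)
 u(c) = sqrt(C1 + c^2)


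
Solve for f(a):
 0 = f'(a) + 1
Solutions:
 f(a) = C1 - a


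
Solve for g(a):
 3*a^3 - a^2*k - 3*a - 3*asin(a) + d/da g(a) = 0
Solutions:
 g(a) = C1 - 3*a^4/4 + a^3*k/3 + 3*a^2/2 + 3*a*asin(a) + 3*sqrt(1 - a^2)


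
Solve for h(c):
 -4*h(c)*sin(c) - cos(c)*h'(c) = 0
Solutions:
 h(c) = C1*cos(c)^4


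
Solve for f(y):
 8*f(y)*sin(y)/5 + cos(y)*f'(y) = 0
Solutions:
 f(y) = C1*cos(y)^(8/5)


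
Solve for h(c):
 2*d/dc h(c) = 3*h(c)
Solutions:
 h(c) = C1*exp(3*c/2)


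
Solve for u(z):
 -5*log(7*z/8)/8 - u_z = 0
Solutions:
 u(z) = C1 - 5*z*log(z)/8 - 5*z*log(7)/8 + 5*z/8 + 15*z*log(2)/8


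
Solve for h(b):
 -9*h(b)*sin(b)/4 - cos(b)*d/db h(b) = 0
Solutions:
 h(b) = C1*cos(b)^(9/4)


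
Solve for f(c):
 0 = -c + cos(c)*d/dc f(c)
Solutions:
 f(c) = C1 + Integral(c/cos(c), c)


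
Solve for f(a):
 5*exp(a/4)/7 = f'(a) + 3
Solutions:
 f(a) = C1 - 3*a + 20*exp(a/4)/7


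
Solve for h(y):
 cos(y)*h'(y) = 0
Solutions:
 h(y) = C1


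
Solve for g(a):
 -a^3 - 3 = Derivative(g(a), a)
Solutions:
 g(a) = C1 - a^4/4 - 3*a


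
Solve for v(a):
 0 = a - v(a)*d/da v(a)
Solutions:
 v(a) = -sqrt(C1 + a^2)
 v(a) = sqrt(C1 + a^2)


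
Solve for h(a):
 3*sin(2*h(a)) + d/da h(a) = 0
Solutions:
 h(a) = pi - acos((-C1 - exp(12*a))/(C1 - exp(12*a)))/2
 h(a) = acos((-C1 - exp(12*a))/(C1 - exp(12*a)))/2


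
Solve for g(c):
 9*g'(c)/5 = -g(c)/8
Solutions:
 g(c) = C1*exp(-5*c/72)


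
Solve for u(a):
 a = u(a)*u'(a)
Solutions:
 u(a) = -sqrt(C1 + a^2)
 u(a) = sqrt(C1 + a^2)


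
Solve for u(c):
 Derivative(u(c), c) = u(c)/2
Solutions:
 u(c) = C1*exp(c/2)


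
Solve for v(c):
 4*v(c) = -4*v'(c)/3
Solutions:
 v(c) = C1*exp(-3*c)


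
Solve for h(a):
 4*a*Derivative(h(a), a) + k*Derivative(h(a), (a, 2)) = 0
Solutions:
 h(a) = C1 + C2*sqrt(k)*erf(sqrt(2)*a*sqrt(1/k))


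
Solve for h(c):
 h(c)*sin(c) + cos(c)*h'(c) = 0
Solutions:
 h(c) = C1*cos(c)


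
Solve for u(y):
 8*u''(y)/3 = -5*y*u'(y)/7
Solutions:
 u(y) = C1 + C2*erf(sqrt(105)*y/28)


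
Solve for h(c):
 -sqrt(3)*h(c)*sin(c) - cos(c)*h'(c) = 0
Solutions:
 h(c) = C1*cos(c)^(sqrt(3))


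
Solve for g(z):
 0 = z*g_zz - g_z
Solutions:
 g(z) = C1 + C2*z^2


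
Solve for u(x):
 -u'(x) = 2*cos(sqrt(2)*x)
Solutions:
 u(x) = C1 - sqrt(2)*sin(sqrt(2)*x)


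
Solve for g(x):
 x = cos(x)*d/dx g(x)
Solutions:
 g(x) = C1 + Integral(x/cos(x), x)


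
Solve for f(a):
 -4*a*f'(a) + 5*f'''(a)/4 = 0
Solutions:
 f(a) = C1 + Integral(C2*airyai(2*2^(1/3)*5^(2/3)*a/5) + C3*airybi(2*2^(1/3)*5^(2/3)*a/5), a)


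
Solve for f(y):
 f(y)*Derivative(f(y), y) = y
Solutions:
 f(y) = -sqrt(C1 + y^2)
 f(y) = sqrt(C1 + y^2)


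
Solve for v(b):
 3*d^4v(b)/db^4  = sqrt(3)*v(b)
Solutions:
 v(b) = C1*exp(-3^(7/8)*b/3) + C2*exp(3^(7/8)*b/3) + C3*sin(3^(7/8)*b/3) + C4*cos(3^(7/8)*b/3)


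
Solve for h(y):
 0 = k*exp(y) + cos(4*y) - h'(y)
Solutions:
 h(y) = C1 + k*exp(y) + sin(4*y)/4


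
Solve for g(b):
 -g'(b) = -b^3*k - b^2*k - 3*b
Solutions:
 g(b) = C1 + b^4*k/4 + b^3*k/3 + 3*b^2/2


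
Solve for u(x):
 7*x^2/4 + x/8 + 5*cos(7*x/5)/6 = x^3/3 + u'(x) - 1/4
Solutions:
 u(x) = C1 - x^4/12 + 7*x^3/12 + x^2/16 + x/4 + 25*sin(7*x/5)/42


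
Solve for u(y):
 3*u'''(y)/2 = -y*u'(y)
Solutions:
 u(y) = C1 + Integral(C2*airyai(-2^(1/3)*3^(2/3)*y/3) + C3*airybi(-2^(1/3)*3^(2/3)*y/3), y)


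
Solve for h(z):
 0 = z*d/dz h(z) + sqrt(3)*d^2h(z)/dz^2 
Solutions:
 h(z) = C1 + C2*erf(sqrt(2)*3^(3/4)*z/6)


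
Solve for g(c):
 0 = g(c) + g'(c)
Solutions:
 g(c) = C1*exp(-c)


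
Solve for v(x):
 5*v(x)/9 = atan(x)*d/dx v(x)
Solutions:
 v(x) = C1*exp(5*Integral(1/atan(x), x)/9)


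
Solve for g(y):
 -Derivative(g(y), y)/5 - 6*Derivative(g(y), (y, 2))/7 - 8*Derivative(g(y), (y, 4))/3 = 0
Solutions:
 g(y) = C1 + C2*exp(y*(-10*3^(2/3)*490^(1/3)/(49 + sqrt(4501))^(1/3) + 2100^(1/3)*(49 + sqrt(4501))^(1/3))/280)*sin(3^(1/6)*y*(30*490^(1/3)/(49 + sqrt(4501))^(1/3) + 3^(2/3)*700^(1/3)*(49 + sqrt(4501))^(1/3))/280) + C3*exp(y*(-10*3^(2/3)*490^(1/3)/(49 + sqrt(4501))^(1/3) + 2100^(1/3)*(49 + sqrt(4501))^(1/3))/280)*cos(3^(1/6)*y*(30*490^(1/3)/(49 + sqrt(4501))^(1/3) + 3^(2/3)*700^(1/3)*(49 + sqrt(4501))^(1/3))/280) + C4*exp(-y*(-10*3^(2/3)*490^(1/3)/(49 + sqrt(4501))^(1/3) + 2100^(1/3)*(49 + sqrt(4501))^(1/3))/140)


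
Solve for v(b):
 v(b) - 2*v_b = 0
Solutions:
 v(b) = C1*exp(b/2)


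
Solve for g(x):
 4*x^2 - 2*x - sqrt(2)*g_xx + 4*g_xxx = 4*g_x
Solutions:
 g(x) = C1 + C2*exp(x*(sqrt(2) + sqrt(66))/8) + C3*exp(x*(-sqrt(66) + sqrt(2))/8) + x^3/3 - sqrt(2)*x^2/4 - x^2/4 + sqrt(2)*x/8 + 9*x/4


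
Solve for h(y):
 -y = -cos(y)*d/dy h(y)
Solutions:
 h(y) = C1 + Integral(y/cos(y), y)


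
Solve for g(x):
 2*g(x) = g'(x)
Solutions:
 g(x) = C1*exp(2*x)


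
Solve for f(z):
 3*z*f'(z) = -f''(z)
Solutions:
 f(z) = C1 + C2*erf(sqrt(6)*z/2)


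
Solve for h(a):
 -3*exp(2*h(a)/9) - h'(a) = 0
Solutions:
 h(a) = 9*log(-sqrt(-1/(C1 - 3*a))) - 9*log(2)/2 + 9*log(3)
 h(a) = 9*log(-1/(C1 - 3*a))/2 - 9*log(2)/2 + 9*log(3)


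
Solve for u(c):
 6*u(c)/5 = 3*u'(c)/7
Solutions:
 u(c) = C1*exp(14*c/5)


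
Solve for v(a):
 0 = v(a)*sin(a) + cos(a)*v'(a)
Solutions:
 v(a) = C1*cos(a)


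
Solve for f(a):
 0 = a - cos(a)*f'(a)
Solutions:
 f(a) = C1 + Integral(a/cos(a), a)


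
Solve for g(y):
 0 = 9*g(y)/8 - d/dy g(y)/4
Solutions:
 g(y) = C1*exp(9*y/2)


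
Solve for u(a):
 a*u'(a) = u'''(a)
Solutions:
 u(a) = C1 + Integral(C2*airyai(a) + C3*airybi(a), a)


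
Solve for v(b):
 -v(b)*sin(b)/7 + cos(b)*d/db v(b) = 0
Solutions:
 v(b) = C1/cos(b)^(1/7)


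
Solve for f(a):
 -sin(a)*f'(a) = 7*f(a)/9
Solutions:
 f(a) = C1*(cos(a) + 1)^(7/18)/(cos(a) - 1)^(7/18)


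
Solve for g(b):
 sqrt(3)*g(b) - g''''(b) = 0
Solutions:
 g(b) = C1*exp(-3^(1/8)*b) + C2*exp(3^(1/8)*b) + C3*sin(3^(1/8)*b) + C4*cos(3^(1/8)*b)


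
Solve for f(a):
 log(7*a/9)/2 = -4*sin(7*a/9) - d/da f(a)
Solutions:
 f(a) = C1 - a*log(a)/2 - a*log(7)/2 + a/2 + a*log(3) + 36*cos(7*a/9)/7


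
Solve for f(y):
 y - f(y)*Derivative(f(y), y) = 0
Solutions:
 f(y) = -sqrt(C1 + y^2)
 f(y) = sqrt(C1 + y^2)


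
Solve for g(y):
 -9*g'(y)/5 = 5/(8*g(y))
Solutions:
 g(y) = -sqrt(C1 - 25*y)/6
 g(y) = sqrt(C1 - 25*y)/6


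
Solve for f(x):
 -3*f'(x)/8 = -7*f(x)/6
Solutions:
 f(x) = C1*exp(28*x/9)


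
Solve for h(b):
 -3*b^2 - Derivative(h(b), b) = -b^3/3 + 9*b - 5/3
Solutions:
 h(b) = C1 + b^4/12 - b^3 - 9*b^2/2 + 5*b/3


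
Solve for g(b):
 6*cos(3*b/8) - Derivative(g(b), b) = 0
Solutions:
 g(b) = C1 + 16*sin(3*b/8)


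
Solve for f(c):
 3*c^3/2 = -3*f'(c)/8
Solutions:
 f(c) = C1 - c^4


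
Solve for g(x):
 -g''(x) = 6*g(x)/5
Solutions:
 g(x) = C1*sin(sqrt(30)*x/5) + C2*cos(sqrt(30)*x/5)


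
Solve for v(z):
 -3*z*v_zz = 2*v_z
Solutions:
 v(z) = C1 + C2*z^(1/3)


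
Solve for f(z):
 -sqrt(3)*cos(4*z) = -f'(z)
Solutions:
 f(z) = C1 + sqrt(3)*sin(4*z)/4


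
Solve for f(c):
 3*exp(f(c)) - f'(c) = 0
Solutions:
 f(c) = log(-1/(C1 + 3*c))


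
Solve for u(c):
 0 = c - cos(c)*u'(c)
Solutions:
 u(c) = C1 + Integral(c/cos(c), c)


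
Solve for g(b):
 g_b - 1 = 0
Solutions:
 g(b) = C1 + b


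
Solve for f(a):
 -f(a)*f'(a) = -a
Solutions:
 f(a) = -sqrt(C1 + a^2)
 f(a) = sqrt(C1 + a^2)


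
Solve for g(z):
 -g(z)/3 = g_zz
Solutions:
 g(z) = C1*sin(sqrt(3)*z/3) + C2*cos(sqrt(3)*z/3)


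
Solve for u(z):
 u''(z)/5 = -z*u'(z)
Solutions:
 u(z) = C1 + C2*erf(sqrt(10)*z/2)


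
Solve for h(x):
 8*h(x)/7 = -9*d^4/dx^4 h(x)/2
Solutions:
 h(x) = (C1*sin(sqrt(6)*7^(3/4)*x/21) + C2*cos(sqrt(6)*7^(3/4)*x/21))*exp(-sqrt(6)*7^(3/4)*x/21) + (C3*sin(sqrt(6)*7^(3/4)*x/21) + C4*cos(sqrt(6)*7^(3/4)*x/21))*exp(sqrt(6)*7^(3/4)*x/21)


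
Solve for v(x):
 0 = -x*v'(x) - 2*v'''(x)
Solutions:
 v(x) = C1 + Integral(C2*airyai(-2^(2/3)*x/2) + C3*airybi(-2^(2/3)*x/2), x)


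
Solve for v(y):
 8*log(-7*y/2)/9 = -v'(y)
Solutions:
 v(y) = C1 - 8*y*log(-y)/9 + 8*y*(-log(7) + log(2) + 1)/9


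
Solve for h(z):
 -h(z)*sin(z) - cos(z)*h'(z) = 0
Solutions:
 h(z) = C1*cos(z)


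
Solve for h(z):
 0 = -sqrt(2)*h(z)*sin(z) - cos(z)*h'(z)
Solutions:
 h(z) = C1*cos(z)^(sqrt(2))


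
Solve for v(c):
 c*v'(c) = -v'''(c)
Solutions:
 v(c) = C1 + Integral(C2*airyai(-c) + C3*airybi(-c), c)


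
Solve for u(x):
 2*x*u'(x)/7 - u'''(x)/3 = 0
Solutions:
 u(x) = C1 + Integral(C2*airyai(6^(1/3)*7^(2/3)*x/7) + C3*airybi(6^(1/3)*7^(2/3)*x/7), x)


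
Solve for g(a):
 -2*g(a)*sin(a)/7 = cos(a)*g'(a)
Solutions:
 g(a) = C1*cos(a)^(2/7)


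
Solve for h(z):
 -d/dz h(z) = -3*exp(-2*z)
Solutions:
 h(z) = C1 - 3*exp(-2*z)/2


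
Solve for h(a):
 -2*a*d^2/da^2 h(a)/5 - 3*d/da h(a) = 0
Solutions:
 h(a) = C1 + C2/a^(13/2)


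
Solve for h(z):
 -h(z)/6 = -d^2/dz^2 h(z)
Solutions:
 h(z) = C1*exp(-sqrt(6)*z/6) + C2*exp(sqrt(6)*z/6)


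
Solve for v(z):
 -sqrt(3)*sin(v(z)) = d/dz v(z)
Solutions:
 v(z) = -acos((-C1 - exp(2*sqrt(3)*z))/(C1 - exp(2*sqrt(3)*z))) + 2*pi
 v(z) = acos((-C1 - exp(2*sqrt(3)*z))/(C1 - exp(2*sqrt(3)*z)))


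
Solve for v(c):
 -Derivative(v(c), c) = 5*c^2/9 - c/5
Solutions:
 v(c) = C1 - 5*c^3/27 + c^2/10


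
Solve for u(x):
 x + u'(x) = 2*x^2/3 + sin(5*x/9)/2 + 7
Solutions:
 u(x) = C1 + 2*x^3/9 - x^2/2 + 7*x - 9*cos(5*x/9)/10


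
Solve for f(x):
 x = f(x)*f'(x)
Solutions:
 f(x) = -sqrt(C1 + x^2)
 f(x) = sqrt(C1 + x^2)


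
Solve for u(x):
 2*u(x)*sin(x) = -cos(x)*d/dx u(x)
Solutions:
 u(x) = C1*cos(x)^2


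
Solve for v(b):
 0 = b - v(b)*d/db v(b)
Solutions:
 v(b) = -sqrt(C1 + b^2)
 v(b) = sqrt(C1 + b^2)


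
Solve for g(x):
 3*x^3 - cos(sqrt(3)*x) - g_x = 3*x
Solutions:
 g(x) = C1 + 3*x^4/4 - 3*x^2/2 - sqrt(3)*sin(sqrt(3)*x)/3


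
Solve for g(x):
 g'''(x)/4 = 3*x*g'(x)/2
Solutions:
 g(x) = C1 + Integral(C2*airyai(6^(1/3)*x) + C3*airybi(6^(1/3)*x), x)


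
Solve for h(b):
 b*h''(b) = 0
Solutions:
 h(b) = C1 + C2*b


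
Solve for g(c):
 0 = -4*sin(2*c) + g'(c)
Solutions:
 g(c) = C1 - 2*cos(2*c)


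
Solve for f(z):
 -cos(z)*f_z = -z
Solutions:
 f(z) = C1 + Integral(z/cos(z), z)


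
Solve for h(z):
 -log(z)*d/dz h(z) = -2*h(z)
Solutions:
 h(z) = C1*exp(2*li(z))


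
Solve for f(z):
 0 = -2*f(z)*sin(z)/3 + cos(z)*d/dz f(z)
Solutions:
 f(z) = C1/cos(z)^(2/3)


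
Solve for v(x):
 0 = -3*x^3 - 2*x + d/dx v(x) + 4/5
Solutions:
 v(x) = C1 + 3*x^4/4 + x^2 - 4*x/5


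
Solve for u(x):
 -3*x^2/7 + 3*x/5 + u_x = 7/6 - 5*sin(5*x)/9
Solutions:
 u(x) = C1 + x^3/7 - 3*x^2/10 + 7*x/6 + cos(5*x)/9


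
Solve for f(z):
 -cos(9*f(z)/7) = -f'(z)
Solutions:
 -z - 7*log(sin(9*f(z)/7) - 1)/18 + 7*log(sin(9*f(z)/7) + 1)/18 = C1


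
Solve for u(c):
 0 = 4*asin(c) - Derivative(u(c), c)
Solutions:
 u(c) = C1 + 4*c*asin(c) + 4*sqrt(1 - c^2)


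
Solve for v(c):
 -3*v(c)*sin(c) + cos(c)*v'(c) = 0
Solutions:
 v(c) = C1/cos(c)^3


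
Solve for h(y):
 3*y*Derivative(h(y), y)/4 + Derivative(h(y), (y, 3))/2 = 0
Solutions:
 h(y) = C1 + Integral(C2*airyai(-2^(2/3)*3^(1/3)*y/2) + C3*airybi(-2^(2/3)*3^(1/3)*y/2), y)


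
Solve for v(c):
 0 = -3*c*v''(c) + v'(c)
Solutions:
 v(c) = C1 + C2*c^(4/3)


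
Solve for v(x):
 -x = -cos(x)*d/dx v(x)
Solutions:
 v(x) = C1 + Integral(x/cos(x), x)


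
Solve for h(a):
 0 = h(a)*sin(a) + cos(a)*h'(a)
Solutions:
 h(a) = C1*cos(a)


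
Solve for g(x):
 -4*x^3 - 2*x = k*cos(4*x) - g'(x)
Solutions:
 g(x) = C1 + k*sin(4*x)/4 + x^4 + x^2


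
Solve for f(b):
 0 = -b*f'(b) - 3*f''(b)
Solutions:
 f(b) = C1 + C2*erf(sqrt(6)*b/6)


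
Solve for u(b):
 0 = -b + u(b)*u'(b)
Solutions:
 u(b) = -sqrt(C1 + b^2)
 u(b) = sqrt(C1 + b^2)


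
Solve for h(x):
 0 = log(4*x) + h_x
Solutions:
 h(x) = C1 - x*log(x) - x*log(4) + x


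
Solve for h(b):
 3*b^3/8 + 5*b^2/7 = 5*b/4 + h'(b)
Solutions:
 h(b) = C1 + 3*b^4/32 + 5*b^3/21 - 5*b^2/8


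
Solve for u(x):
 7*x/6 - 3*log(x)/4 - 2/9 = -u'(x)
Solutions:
 u(x) = C1 - 7*x^2/12 + 3*x*log(x)/4 - 19*x/36


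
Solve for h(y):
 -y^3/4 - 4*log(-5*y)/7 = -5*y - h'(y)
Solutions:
 h(y) = C1 + y^4/16 - 5*y^2/2 + 4*y*log(-y)/7 + 4*y*(-1 + log(5))/7


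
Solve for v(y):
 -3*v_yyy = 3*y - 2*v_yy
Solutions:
 v(y) = C1 + C2*y + C3*exp(2*y/3) + y^3/4 + 9*y^2/8


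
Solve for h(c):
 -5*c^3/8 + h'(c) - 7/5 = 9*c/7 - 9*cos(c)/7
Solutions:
 h(c) = C1 + 5*c^4/32 + 9*c^2/14 + 7*c/5 - 9*sin(c)/7


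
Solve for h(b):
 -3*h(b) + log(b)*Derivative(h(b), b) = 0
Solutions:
 h(b) = C1*exp(3*li(b))


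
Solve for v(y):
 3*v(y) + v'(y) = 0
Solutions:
 v(y) = C1*exp(-3*y)


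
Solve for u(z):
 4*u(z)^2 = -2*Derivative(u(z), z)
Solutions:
 u(z) = 1/(C1 + 2*z)


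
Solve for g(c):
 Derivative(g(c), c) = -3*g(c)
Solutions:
 g(c) = C1*exp(-3*c)


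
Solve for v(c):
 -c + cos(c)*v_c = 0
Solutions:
 v(c) = C1 + Integral(c/cos(c), c)


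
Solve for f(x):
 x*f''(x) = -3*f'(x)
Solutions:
 f(x) = C1 + C2/x^2


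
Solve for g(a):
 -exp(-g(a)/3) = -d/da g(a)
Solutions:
 g(a) = 3*log(C1 + a/3)


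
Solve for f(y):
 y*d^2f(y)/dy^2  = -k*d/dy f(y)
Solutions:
 f(y) = C1 + y^(1 - re(k))*(C2*sin(log(y)*Abs(im(k))) + C3*cos(log(y)*im(k)))


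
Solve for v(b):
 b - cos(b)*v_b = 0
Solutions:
 v(b) = C1 + Integral(b/cos(b), b)


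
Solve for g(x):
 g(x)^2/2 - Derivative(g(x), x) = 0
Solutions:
 g(x) = -2/(C1 + x)


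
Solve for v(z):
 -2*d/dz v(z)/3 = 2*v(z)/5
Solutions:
 v(z) = C1*exp(-3*z/5)


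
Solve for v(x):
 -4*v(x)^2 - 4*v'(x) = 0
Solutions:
 v(x) = 1/(C1 + x)


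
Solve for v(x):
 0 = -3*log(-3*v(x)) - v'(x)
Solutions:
 Integral(1/(log(-_y) + log(3)), (_y, v(x)))/3 = C1 - x


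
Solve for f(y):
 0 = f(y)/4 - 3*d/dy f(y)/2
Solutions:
 f(y) = C1*exp(y/6)


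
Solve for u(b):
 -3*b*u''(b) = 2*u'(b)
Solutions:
 u(b) = C1 + C2*b^(1/3)


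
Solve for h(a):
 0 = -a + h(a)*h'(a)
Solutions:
 h(a) = -sqrt(C1 + a^2)
 h(a) = sqrt(C1 + a^2)


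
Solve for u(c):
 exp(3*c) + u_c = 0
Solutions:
 u(c) = C1 - exp(3*c)/3


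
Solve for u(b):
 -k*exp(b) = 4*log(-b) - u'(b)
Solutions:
 u(b) = C1 + 4*b*log(-b) - 4*b + k*exp(b)


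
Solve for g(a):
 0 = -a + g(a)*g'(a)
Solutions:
 g(a) = -sqrt(C1 + a^2)
 g(a) = sqrt(C1 + a^2)


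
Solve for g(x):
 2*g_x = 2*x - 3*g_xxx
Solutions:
 g(x) = C1 + C2*sin(sqrt(6)*x/3) + C3*cos(sqrt(6)*x/3) + x^2/2


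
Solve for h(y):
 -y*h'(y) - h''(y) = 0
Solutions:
 h(y) = C1 + C2*erf(sqrt(2)*y/2)


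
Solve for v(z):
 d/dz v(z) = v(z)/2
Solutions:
 v(z) = C1*exp(z/2)


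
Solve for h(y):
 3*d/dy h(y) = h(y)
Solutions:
 h(y) = C1*exp(y/3)


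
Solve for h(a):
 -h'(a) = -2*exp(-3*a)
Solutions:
 h(a) = C1 - 2*exp(-3*a)/3


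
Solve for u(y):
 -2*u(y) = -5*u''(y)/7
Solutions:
 u(y) = C1*exp(-sqrt(70)*y/5) + C2*exp(sqrt(70)*y/5)


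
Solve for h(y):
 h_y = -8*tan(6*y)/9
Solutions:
 h(y) = C1 + 4*log(cos(6*y))/27


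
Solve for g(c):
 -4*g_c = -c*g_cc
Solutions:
 g(c) = C1 + C2*c^5


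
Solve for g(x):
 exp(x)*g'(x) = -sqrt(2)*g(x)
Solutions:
 g(x) = C1*exp(sqrt(2)*exp(-x))


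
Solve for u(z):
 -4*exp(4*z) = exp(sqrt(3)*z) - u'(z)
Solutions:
 u(z) = C1 + exp(4*z) + sqrt(3)*exp(sqrt(3)*z)/3


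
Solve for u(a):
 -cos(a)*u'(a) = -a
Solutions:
 u(a) = C1 + Integral(a/cos(a), a)


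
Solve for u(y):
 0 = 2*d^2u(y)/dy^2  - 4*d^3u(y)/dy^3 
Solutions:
 u(y) = C1 + C2*y + C3*exp(y/2)


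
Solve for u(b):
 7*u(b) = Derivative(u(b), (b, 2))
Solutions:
 u(b) = C1*exp(-sqrt(7)*b) + C2*exp(sqrt(7)*b)


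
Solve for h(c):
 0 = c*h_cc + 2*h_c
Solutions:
 h(c) = C1 + C2/c


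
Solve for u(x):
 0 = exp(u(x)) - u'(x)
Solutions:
 u(x) = log(-1/(C1 + x))


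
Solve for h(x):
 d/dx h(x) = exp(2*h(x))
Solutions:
 h(x) = log(-sqrt(-1/(C1 + x))) - log(2)/2
 h(x) = log(-1/(C1 + x))/2 - log(2)/2


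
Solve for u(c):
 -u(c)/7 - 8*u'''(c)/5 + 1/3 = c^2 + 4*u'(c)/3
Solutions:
 u(c) = C1*exp(70^(1/3)*c*(-28*5^(1/3)/(27 + sqrt(8569))^(1/3) + 14^(1/3)*(27 + sqrt(8569))^(1/3))/168)*sin(sqrt(3)*70^(1/3)*c*(28*5^(1/3)/(27 + sqrt(8569))^(1/3) + 14^(1/3)*(27 + sqrt(8569))^(1/3))/168) + C2*exp(70^(1/3)*c*(-28*5^(1/3)/(27 + sqrt(8569))^(1/3) + 14^(1/3)*(27 + sqrt(8569))^(1/3))/168)*cos(sqrt(3)*70^(1/3)*c*(28*5^(1/3)/(27 + sqrt(8569))^(1/3) + 14^(1/3)*(27 + sqrt(8569))^(1/3))/168) + C3*exp(-70^(1/3)*c*(-28*5^(1/3)/(27 + sqrt(8569))^(1/3) + 14^(1/3)*(27 + sqrt(8569))^(1/3))/84) - 7*c^2 + 392*c/3 - 10955/9


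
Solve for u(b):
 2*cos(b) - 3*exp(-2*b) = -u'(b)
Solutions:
 u(b) = C1 - 2*sin(b) - 3*exp(-2*b)/2


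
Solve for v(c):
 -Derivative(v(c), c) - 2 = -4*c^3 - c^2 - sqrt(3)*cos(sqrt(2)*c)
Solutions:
 v(c) = C1 + c^4 + c^3/3 - 2*c + sqrt(6)*sin(sqrt(2)*c)/2


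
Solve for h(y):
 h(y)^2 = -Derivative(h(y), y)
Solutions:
 h(y) = 1/(C1 + y)


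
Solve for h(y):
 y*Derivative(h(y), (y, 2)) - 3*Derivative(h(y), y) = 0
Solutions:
 h(y) = C1 + C2*y^4


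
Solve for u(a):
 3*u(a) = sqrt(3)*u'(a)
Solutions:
 u(a) = C1*exp(sqrt(3)*a)


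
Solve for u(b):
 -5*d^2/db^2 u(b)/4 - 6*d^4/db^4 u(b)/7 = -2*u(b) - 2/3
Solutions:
 u(b) = C1*exp(-sqrt(3)*b*sqrt(-35 + sqrt(6601))/12) + C2*exp(sqrt(3)*b*sqrt(-35 + sqrt(6601))/12) + C3*sin(sqrt(3)*b*sqrt(35 + sqrt(6601))/12) + C4*cos(sqrt(3)*b*sqrt(35 + sqrt(6601))/12) - 1/3


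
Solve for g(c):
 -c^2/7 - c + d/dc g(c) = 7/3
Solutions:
 g(c) = C1 + c^3/21 + c^2/2 + 7*c/3


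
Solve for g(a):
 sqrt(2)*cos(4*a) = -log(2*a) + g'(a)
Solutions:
 g(a) = C1 + a*log(a) - a + a*log(2) + sqrt(2)*sin(4*a)/4


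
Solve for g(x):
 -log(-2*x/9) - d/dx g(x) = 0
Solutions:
 g(x) = C1 - x*log(-x) + x*(-log(2) + 1 + 2*log(3))


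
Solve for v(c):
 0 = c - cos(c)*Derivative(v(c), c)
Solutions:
 v(c) = C1 + Integral(c/cos(c), c)


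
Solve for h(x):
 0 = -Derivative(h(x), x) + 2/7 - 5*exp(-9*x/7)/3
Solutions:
 h(x) = C1 + 2*x/7 + 35*exp(-9*x/7)/27


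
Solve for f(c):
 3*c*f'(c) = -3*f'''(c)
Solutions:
 f(c) = C1 + Integral(C2*airyai(-c) + C3*airybi(-c), c)


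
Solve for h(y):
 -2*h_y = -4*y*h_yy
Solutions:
 h(y) = C1 + C2*y^(3/2)


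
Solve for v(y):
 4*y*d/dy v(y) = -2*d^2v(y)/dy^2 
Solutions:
 v(y) = C1 + C2*erf(y)


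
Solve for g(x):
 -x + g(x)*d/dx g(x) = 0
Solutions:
 g(x) = -sqrt(C1 + x^2)
 g(x) = sqrt(C1 + x^2)


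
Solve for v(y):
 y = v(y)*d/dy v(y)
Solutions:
 v(y) = -sqrt(C1 + y^2)
 v(y) = sqrt(C1 + y^2)


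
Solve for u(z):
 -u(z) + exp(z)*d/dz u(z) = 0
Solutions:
 u(z) = C1*exp(-exp(-z))


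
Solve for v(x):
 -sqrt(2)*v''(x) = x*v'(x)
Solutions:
 v(x) = C1 + C2*erf(2^(1/4)*x/2)


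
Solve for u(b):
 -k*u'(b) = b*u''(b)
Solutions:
 u(b) = C1 + b^(1 - re(k))*(C2*sin(log(b)*Abs(im(k))) + C3*cos(log(b)*im(k)))


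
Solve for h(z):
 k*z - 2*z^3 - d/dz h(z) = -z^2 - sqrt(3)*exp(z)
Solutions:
 h(z) = C1 + k*z^2/2 - z^4/2 + z^3/3 + sqrt(3)*exp(z)


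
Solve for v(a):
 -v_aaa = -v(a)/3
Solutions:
 v(a) = C3*exp(3^(2/3)*a/3) + (C1*sin(3^(1/6)*a/2) + C2*cos(3^(1/6)*a/2))*exp(-3^(2/3)*a/6)


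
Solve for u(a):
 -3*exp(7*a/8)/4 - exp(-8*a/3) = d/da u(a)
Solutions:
 u(a) = C1 - 6*exp(7*a/8)/7 + 3*exp(-8*a/3)/8


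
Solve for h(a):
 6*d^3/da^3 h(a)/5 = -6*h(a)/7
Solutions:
 h(a) = C3*exp(-5^(1/3)*7^(2/3)*a/7) + (C1*sin(sqrt(3)*5^(1/3)*7^(2/3)*a/14) + C2*cos(sqrt(3)*5^(1/3)*7^(2/3)*a/14))*exp(5^(1/3)*7^(2/3)*a/14)


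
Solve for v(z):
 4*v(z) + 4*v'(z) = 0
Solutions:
 v(z) = C1*exp(-z)


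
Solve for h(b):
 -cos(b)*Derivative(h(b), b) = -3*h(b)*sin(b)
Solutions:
 h(b) = C1/cos(b)^3


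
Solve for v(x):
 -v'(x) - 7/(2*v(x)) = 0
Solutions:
 v(x) = -sqrt(C1 - 7*x)
 v(x) = sqrt(C1 - 7*x)


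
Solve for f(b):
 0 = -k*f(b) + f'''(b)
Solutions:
 f(b) = C1*exp(b*k^(1/3)) + C2*exp(b*k^(1/3)*(-1 + sqrt(3)*I)/2) + C3*exp(-b*k^(1/3)*(1 + sqrt(3)*I)/2)


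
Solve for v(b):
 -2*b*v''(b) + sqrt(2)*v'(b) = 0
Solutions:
 v(b) = C1 + C2*b^(sqrt(2)/2 + 1)


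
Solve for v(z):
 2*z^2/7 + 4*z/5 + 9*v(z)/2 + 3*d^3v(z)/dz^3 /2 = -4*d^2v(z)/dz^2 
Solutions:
 v(z) = C3*exp(-3*z) - 4*z^2/63 - 8*z/45 + (C1*sin(sqrt(35)*z/6) + C2*cos(sqrt(35)*z/6))*exp(z/6) + 64/567


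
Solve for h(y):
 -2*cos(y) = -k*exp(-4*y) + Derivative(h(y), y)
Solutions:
 h(y) = C1 - k*exp(-4*y)/4 - 2*sin(y)


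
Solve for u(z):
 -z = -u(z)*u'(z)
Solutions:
 u(z) = -sqrt(C1 + z^2)
 u(z) = sqrt(C1 + z^2)


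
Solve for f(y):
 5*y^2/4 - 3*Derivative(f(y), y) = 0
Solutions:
 f(y) = C1 + 5*y^3/36


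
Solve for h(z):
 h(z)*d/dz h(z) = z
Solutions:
 h(z) = -sqrt(C1 + z^2)
 h(z) = sqrt(C1 + z^2)


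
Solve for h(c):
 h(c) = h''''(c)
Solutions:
 h(c) = C1*exp(-c) + C2*exp(c) + C3*sin(c) + C4*cos(c)


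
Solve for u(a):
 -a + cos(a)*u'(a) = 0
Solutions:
 u(a) = C1 + Integral(a/cos(a), a)


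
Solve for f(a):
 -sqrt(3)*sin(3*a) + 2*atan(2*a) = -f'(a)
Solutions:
 f(a) = C1 - 2*a*atan(2*a) + log(4*a^2 + 1)/2 - sqrt(3)*cos(3*a)/3


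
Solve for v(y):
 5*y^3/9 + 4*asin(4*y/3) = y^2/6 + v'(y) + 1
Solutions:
 v(y) = C1 + 5*y^4/36 - y^3/18 + 4*y*asin(4*y/3) - y + sqrt(9 - 16*y^2)


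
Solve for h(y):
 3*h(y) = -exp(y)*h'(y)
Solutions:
 h(y) = C1*exp(3*exp(-y))


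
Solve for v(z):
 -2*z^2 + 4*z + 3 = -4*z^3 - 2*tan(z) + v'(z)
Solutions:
 v(z) = C1 + z^4 - 2*z^3/3 + 2*z^2 + 3*z - 2*log(cos(z))


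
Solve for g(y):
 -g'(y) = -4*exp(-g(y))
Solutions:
 g(y) = log(C1 + 4*y)


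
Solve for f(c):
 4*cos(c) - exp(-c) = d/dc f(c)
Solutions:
 f(c) = C1 + 4*sin(c) + exp(-c)


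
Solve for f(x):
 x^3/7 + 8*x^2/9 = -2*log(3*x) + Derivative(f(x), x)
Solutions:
 f(x) = C1 + x^4/28 + 8*x^3/27 + 2*x*log(x) - 2*x + x*log(9)


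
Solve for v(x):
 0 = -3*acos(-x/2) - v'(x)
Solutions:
 v(x) = C1 - 3*x*acos(-x/2) - 3*sqrt(4 - x^2)


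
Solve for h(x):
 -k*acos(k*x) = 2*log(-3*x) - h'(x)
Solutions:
 h(x) = C1 + k*Piecewise((x*acos(k*x) - sqrt(-k^2*x^2 + 1)/k, Ne(k, 0)), (pi*x/2, True)) + 2*x*log(-x) - 2*x + 2*x*log(3)


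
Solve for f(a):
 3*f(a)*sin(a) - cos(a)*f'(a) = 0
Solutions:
 f(a) = C1/cos(a)^3


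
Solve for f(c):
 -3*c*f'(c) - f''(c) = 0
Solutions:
 f(c) = C1 + C2*erf(sqrt(6)*c/2)


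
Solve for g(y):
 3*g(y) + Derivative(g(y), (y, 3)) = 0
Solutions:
 g(y) = C3*exp(-3^(1/3)*y) + (C1*sin(3^(5/6)*y/2) + C2*cos(3^(5/6)*y/2))*exp(3^(1/3)*y/2)


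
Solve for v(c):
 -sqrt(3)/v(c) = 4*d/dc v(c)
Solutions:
 v(c) = -sqrt(C1 - 2*sqrt(3)*c)/2
 v(c) = sqrt(C1 - 2*sqrt(3)*c)/2


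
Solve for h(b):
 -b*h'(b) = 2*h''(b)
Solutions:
 h(b) = C1 + C2*erf(b/2)


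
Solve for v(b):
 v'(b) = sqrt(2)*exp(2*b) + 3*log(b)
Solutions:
 v(b) = C1 + 3*b*log(b) - 3*b + sqrt(2)*exp(2*b)/2


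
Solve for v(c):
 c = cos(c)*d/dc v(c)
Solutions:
 v(c) = C1 + Integral(c/cos(c), c)


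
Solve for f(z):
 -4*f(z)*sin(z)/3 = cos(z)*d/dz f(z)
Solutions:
 f(z) = C1*cos(z)^(4/3)


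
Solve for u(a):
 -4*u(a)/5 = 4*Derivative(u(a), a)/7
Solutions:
 u(a) = C1*exp(-7*a/5)


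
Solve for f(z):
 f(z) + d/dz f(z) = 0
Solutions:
 f(z) = C1*exp(-z)


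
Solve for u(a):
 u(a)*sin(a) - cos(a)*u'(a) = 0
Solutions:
 u(a) = C1/cos(a)


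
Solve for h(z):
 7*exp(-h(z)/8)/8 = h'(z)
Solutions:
 h(z) = 8*log(C1 + 7*z/64)


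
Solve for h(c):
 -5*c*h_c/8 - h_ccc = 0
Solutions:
 h(c) = C1 + Integral(C2*airyai(-5^(1/3)*c/2) + C3*airybi(-5^(1/3)*c/2), c)


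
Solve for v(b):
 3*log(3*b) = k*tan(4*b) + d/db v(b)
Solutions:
 v(b) = C1 + 3*b*log(b) - 3*b + 3*b*log(3) + k*log(cos(4*b))/4


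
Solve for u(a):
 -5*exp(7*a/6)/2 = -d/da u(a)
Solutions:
 u(a) = C1 + 15*exp(7*a/6)/7


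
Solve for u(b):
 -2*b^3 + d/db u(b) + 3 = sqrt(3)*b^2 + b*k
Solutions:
 u(b) = C1 + b^4/2 + sqrt(3)*b^3/3 + b^2*k/2 - 3*b


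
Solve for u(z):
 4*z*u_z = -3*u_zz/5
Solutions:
 u(z) = C1 + C2*erf(sqrt(30)*z/3)


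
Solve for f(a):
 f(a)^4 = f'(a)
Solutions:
 f(a) = (-1/(C1 + 3*a))^(1/3)
 f(a) = (-1/(C1 + a))^(1/3)*(-3^(2/3) - 3*3^(1/6)*I)/6
 f(a) = (-1/(C1 + a))^(1/3)*(-3^(2/3) + 3*3^(1/6)*I)/6


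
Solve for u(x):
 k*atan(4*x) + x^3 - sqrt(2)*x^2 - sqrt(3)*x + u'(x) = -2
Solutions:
 u(x) = C1 - k*(x*atan(4*x) - log(16*x^2 + 1)/8) - x^4/4 + sqrt(2)*x^3/3 + sqrt(3)*x^2/2 - 2*x


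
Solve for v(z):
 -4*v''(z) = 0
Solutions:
 v(z) = C1 + C2*z


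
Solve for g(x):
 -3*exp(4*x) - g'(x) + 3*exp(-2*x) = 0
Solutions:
 g(x) = C1 - 3*exp(4*x)/4 - 3*exp(-2*x)/2


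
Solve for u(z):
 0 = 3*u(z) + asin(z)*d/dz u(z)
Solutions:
 u(z) = C1*exp(-3*Integral(1/asin(z), z))


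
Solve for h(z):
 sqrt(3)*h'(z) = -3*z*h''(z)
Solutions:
 h(z) = C1 + C2*z^(1 - sqrt(3)/3)


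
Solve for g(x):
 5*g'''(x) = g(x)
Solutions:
 g(x) = C3*exp(5^(2/3)*x/5) + (C1*sin(sqrt(3)*5^(2/3)*x/10) + C2*cos(sqrt(3)*5^(2/3)*x/10))*exp(-5^(2/3)*x/10)


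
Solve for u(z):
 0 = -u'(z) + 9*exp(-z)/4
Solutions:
 u(z) = C1 - 9*exp(-z)/4


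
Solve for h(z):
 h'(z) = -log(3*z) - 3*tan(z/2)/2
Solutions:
 h(z) = C1 - z*log(z) - z*log(3) + z + 3*log(cos(z/2))


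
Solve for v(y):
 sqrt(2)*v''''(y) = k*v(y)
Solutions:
 v(y) = C1*exp(-2^(7/8)*k^(1/4)*y/2) + C2*exp(2^(7/8)*k^(1/4)*y/2) + C3*exp(-2^(7/8)*I*k^(1/4)*y/2) + C4*exp(2^(7/8)*I*k^(1/4)*y/2)


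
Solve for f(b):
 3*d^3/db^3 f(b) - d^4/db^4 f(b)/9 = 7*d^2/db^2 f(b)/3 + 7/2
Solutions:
 f(b) = C1 + C2*b + C3*exp(b*(27 - sqrt(645))/2) + C4*exp(b*(sqrt(645) + 27)/2) - 3*b^2/4


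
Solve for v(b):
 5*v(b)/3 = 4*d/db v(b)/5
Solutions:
 v(b) = C1*exp(25*b/12)


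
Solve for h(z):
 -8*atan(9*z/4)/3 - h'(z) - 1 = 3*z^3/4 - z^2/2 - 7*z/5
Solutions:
 h(z) = C1 - 3*z^4/16 + z^3/6 + 7*z^2/10 - 8*z*atan(9*z/4)/3 - z + 16*log(81*z^2 + 16)/27
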